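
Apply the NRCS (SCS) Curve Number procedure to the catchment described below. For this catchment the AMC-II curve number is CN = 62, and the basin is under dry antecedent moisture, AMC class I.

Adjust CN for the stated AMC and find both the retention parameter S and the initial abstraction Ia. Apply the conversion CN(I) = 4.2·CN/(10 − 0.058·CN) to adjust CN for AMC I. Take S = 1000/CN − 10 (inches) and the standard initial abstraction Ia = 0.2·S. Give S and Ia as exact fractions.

Adjust CN=62 to AMC I: 4.2·62/(10 − 0.058·62) → (1302/5) ÷ (1601/250) = 65100/1601 ≈ 40.662
Retention S: 1000/CN − 10 with CN=40.662 → S = 9500/651 ≈ 14.593 in
Ia = 0.2S: 0.2·14.593 = 2.919 in (exactly 1900/651)

S = 9500/651 in ≈ 14.593 in; Ia = 1900/651 in ≈ 2.919 in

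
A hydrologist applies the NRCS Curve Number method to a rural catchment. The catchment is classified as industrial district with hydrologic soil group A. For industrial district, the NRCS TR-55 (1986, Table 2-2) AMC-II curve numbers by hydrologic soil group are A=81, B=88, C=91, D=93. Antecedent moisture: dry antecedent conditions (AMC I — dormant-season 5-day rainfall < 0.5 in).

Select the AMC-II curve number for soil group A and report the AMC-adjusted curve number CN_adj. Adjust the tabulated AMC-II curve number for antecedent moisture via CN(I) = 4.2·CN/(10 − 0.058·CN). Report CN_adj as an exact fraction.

CN_adj = 170100/2651 ≈ 64.164

NRCS table: industrial district, soil group A → CN(II) = 81
Dry (AMC I): CN(I) = 4.2·81/(10 − 0.058·81) = (1701/5)/(2651/500) = 170100/2651 ≈ 64.164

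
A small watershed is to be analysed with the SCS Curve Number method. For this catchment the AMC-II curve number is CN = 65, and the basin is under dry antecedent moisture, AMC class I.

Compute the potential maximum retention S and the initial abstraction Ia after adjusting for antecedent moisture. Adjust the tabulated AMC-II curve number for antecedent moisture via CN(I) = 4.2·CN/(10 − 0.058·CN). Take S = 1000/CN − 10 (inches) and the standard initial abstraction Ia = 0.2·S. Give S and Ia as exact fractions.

CN(I) from CN(II)=65: (4.2·65)/(10 − 0.058·65) = 3900/89 ≈ 43.820
Retention S: 1000/CN − 10 with CN=43.820 → S = 500/39 ≈ 12.821 in
Ia = 0.2S: 0.2·12.821 = 2.564 in (exactly 100/39)

S = 500/39 in ≈ 12.821 in; Ia = 100/39 in ≈ 2.564 in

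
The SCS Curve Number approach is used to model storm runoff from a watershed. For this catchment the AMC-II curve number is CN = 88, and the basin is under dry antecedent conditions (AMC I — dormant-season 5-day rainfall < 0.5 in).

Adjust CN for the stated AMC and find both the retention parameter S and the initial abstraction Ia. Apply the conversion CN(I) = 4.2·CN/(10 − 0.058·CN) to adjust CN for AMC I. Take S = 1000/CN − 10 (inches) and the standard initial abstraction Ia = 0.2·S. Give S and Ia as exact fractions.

Dry (AMC I): CN(I) = 4.2·88/(10 − 0.058·88) = (1848/5)/(612/125) = 3850/51 ≈ 75.490
S = 1000/(3850/51) − 10 = 250/77 in ≈ 3.247 in
Ia = 0.2S: 0.2·3.247 = 0.649 in (exactly 50/77)

S = 250/77 in ≈ 3.247 in; Ia = 50/77 in ≈ 0.649 in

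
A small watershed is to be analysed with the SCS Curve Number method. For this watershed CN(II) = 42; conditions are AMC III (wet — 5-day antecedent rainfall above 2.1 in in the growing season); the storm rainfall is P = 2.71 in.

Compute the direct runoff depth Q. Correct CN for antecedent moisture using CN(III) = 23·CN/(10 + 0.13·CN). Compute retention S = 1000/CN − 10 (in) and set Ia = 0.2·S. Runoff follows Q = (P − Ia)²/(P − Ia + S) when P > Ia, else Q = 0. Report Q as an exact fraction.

Q = 5313389449/17527731900 in ≈ 0.303 in

Adjust CN=42 to AMC III: 23·42/(10 + 0.13·42) → 966 ÷ (773/50) = 48300/773 ≈ 62.484
S = 1000/(48300/773) − 10 = 2900/483 in ≈ 6.004 in
Ia = 0.2·(2900/483) = 580/483 in ≈ 1.201 in
P − Ia = 2.710 − 1.201 = 72893/48300 ≈ 1.509 in (> 0, runoff occurs)
Q = (72893/48300)²/((72893/48300) + 2900/483) = (5313389449/2332890000)/(362893/48300) = 5313389449/17527731900 in ≈ 0.303 in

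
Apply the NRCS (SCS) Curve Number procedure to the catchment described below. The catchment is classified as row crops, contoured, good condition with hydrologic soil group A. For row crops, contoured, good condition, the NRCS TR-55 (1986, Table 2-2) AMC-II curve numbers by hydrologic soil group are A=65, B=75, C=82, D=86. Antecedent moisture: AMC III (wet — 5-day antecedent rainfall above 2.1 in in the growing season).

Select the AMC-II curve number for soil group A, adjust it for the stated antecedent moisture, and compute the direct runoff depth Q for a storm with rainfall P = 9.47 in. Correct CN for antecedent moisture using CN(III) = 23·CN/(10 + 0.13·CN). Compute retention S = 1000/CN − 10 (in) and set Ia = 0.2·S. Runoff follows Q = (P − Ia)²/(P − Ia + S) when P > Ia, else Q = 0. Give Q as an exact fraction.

Q = 72443337409/10140674700 in ≈ 7.144 in

NRCS table: row crops, contoured, good condition, soil group A → CN(II) = 65
CN(III) from CN(II)=65: (23·65)/(10 + 0.13·65) = 29900/369 ≈ 81.030
Max retention: S = 1000/(29900/369) − 10 = 700/299 in (≈ 2.341 in)
Ia = 0.2·(700/299) = 140/299 in ≈ 0.468 in
P − Ia = 9.470 − 0.468 = 269153/29900 ≈ 9.002 in (> 0, runoff occurs)
Q: (269153/29900)² ÷ (339153/29900) = 72443337409/10140674700 in (≈ 7.144 in)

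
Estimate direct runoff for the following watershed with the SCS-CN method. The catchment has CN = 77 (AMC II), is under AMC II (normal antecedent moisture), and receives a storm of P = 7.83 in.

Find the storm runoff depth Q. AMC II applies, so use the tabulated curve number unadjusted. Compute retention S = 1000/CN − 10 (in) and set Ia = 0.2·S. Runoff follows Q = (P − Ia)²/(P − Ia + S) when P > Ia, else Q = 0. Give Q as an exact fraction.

Q = 3101487481/605920700 in ≈ 5.119 in

Average conditions: CN = 77 (no AMC adjustment).
Max retention: S = 1000/77 − 10 = 230/77 in (≈ 2.987 in)
Ia = 0.2S: 0.2·2.987 = 0.597 in (exactly 46/77)
Since P=7.830 > Ia=0.597: effective rainfall P−Ia = 55691/7700 in
Q = (55691/7700)²/((55691/7700) + 230/77) = (3101487481/59290000)/(78691/7700) = 3101487481/605920700 in ≈ 5.119 in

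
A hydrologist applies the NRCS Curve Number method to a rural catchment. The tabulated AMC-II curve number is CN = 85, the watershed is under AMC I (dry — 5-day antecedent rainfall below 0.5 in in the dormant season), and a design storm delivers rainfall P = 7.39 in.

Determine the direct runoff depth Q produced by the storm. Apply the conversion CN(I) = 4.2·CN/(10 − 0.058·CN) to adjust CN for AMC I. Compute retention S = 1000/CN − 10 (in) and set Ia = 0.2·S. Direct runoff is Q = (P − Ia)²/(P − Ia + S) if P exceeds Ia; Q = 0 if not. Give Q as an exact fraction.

Q = 6074799481/1522497900 in ≈ 3.990 in

Dry (AMC I): CN(I) = 4.2·85/(10 − 0.058·85) = 357/(507/100) = 11900/169 ≈ 70.414
Max retention: S = 1000/(11900/169) − 10 = 500/119 in (≈ 4.202 in)
Ia = 0.2·(500/119) = 100/119 in ≈ 0.840 in
Excess rainfall: 7.390 − 0.840 = 6.550 in; P > Ia so Q > 0
Q: (77941/11900)² ÷ (127941/11900) = 6074799481/1522497900 in (≈ 3.990 in)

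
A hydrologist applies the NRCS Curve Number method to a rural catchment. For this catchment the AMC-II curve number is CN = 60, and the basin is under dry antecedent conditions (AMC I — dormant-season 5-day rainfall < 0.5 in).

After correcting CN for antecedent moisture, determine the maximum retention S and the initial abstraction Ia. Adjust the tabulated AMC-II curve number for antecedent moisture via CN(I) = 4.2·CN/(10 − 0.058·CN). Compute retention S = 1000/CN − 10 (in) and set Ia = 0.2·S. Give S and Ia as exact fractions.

Dry (AMC I): CN(I) = 4.2·60/(10 − 0.058·60) = 252/(163/25) = 6300/163 ≈ 38.650
Retention S: 1000/CN − 10 with CN=38.650 → S = 1000/63 ≈ 15.873 in
Ia = 0.2·(1000/63) = 200/63 in ≈ 3.175 in

S = 1000/63 in ≈ 15.873 in; Ia = 200/63 in ≈ 3.175 in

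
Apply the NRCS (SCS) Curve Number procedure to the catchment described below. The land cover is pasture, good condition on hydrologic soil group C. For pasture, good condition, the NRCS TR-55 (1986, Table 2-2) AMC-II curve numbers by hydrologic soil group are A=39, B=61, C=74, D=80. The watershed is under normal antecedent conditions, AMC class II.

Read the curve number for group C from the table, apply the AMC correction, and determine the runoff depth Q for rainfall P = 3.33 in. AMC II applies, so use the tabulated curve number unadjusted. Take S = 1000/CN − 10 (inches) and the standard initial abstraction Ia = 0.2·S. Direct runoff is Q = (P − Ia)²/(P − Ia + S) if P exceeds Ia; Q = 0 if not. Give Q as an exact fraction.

NRCS table: pasture, good condition, soil group C → CN(II) = 74
AMC II — tabulated CN = 74 applies directly.
S = 1000/74 − 10 = 130/37 in ≈ 3.514 in
Initial abstraction Ia = S/5 = (130/37)/5 = 26/37 ≈ 0.703 in
Since P=3.330 > Ia=0.703: effective rainfall P−Ia = 9721/3700 in
Q: (9721/3700)² ÷ (22721/3700) = 94497841/84067700 in (≈ 1.124 in)

Q = 94497841/84067700 in ≈ 1.124 in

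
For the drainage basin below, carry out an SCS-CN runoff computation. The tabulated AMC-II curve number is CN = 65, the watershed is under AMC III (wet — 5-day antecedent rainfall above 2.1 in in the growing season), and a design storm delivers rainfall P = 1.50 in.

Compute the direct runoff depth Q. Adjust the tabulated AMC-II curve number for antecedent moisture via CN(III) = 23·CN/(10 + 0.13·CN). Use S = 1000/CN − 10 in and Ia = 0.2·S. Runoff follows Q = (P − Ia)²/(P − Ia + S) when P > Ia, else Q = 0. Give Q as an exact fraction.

CN(III) from CN(II)=65: (23·65)/(10 + 0.13·65) = 29900/369 ≈ 81.030
S = 1000/(29900/369) − 10 = 700/299 in ≈ 2.341 in
Ia = 0.2·(700/299) = 140/299 in ≈ 0.468 in
Since P=1.500 > Ia=0.468: effective rainfall P−Ia = 617/598 in
Q = (617/598)²/((617/598) + 700/299) = (380689/357604)/(2017/598) = 380689/1206166 in ≈ 0.316 in

Q = 380689/1206166 in ≈ 0.316 in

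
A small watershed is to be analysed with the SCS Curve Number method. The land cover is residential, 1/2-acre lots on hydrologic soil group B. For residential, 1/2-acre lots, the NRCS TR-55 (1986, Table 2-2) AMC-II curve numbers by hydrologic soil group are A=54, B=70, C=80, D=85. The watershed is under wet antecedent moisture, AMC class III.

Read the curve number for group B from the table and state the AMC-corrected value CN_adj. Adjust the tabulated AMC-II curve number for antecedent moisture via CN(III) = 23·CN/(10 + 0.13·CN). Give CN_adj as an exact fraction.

NRCS table: residential, 1/2-acre lots, soil group B → CN(II) = 70
Wet (AMC III): CN(III) = 23·70/(10 + 0.13·70) = 1610/(191/10) = 16100/191 ≈ 84.293

CN_adj = 16100/191 ≈ 84.293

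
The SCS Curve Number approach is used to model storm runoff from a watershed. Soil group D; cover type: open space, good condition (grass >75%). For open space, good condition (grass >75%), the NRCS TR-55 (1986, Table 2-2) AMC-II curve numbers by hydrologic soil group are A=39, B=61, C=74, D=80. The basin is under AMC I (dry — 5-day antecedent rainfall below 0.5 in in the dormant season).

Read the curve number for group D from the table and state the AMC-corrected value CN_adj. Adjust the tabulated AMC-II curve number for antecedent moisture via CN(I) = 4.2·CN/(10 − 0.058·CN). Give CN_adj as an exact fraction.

CN_adj = 4200/67 ≈ 62.687

NRCS table: open space, good condition (grass >75%), soil group D → CN(II) = 80
Adjust CN=80 to AMC I: 4.2·80/(10 − 0.058·80) → 336 ÷ (134/25) = 4200/67 ≈ 62.687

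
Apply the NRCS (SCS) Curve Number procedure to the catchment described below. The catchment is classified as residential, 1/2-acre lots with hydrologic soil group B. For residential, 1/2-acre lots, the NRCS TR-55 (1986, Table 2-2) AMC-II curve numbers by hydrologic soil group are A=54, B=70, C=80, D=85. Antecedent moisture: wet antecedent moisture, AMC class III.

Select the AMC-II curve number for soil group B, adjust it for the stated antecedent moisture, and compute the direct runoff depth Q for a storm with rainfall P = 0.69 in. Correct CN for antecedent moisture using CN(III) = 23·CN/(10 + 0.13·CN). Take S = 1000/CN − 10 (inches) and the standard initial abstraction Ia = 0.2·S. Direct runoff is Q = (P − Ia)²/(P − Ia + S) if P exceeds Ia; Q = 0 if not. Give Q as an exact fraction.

NRCS table: residential, 1/2-acre lots, soil group B → CN(II) = 70
Wet (AMC III): CN(III) = 23·70/(10 + 0.13·70) = 1610/(191/10) = 16100/191 ≈ 84.293
Max retention: S = 1000/(16100/191) − 10 = 300/161 in (≈ 1.863 in)
Ia = 0.2S: 0.2·1.863 = 0.373 in (exactly 60/161)
P − Ia = 0.690 − 0.373 = 5109/16100 ≈ 0.317 in (> 0, runoff occurs)
Q = (5109/16100)²/((5109/16100) + 300/161) = (26101881/259210000)/(35109/16100) = 2900209/62806100 in ≈ 0.046 in

Q = 2900209/62806100 in ≈ 0.046 in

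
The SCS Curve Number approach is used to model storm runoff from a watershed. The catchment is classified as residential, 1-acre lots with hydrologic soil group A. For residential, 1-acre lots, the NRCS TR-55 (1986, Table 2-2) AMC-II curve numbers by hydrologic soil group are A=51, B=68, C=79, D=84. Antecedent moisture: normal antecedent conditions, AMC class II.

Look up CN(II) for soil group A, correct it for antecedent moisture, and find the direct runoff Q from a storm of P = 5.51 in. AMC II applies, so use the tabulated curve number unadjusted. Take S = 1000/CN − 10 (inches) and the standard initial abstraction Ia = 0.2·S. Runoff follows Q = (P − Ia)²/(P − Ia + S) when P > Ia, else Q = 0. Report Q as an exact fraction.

NRCS table: residential, 1-acre lots, soil group A → CN(II) = 51
Average conditions: CN = 51 (no AMC adjustment).
S = 1000/51 − 10 = 490/51 in ≈ 9.608 in
Initial abstraction Ia = S/5 = (490/51)/5 = 98/51 ≈ 1.922 in
Excess rainfall: 5.510 − 1.922 = 3.588 in; P > Ia so Q > 0
Runoff Q = (P−Ia)²/(P−Ia+S) = (3.588)²/(3.588+9.608) = 334926601/343235100 ≈ 0.976 in

Q = 334926601/343235100 in ≈ 0.976 in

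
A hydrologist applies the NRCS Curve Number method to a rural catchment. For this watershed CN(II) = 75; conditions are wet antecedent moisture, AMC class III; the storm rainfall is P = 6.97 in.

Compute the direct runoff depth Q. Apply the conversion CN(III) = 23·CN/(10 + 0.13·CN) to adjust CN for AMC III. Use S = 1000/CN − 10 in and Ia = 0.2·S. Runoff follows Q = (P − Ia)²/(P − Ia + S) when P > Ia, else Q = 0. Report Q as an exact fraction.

Wet (AMC III): CN(III) = 23·75/(10 + 0.13·75) = 1725/(79/4) = 6900/79 ≈ 87.342
Max retention: S = 1000/(6900/79) − 10 = 100/69 in (≈ 1.449 in)
Ia = 0.2S: 0.2·1.449 = 0.290 in (exactly 20/69)
P − Ia = 6.970 − 0.290 = 46093/6900 ≈ 6.680 in (> 0, runoff occurs)
Runoff Q = (P−Ia)²/(P−Ia+S) = (6.680)²/(6.680+1.449) = 2124564649/387041700 ≈ 5.489 in

Q = 2124564649/387041700 in ≈ 5.489 in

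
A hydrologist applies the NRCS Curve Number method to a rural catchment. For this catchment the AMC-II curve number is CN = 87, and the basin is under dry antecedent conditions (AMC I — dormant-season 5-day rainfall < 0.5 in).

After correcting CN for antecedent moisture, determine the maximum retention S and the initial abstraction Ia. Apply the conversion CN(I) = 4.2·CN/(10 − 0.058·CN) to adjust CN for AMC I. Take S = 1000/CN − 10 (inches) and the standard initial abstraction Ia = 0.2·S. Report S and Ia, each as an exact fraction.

CN(I) from CN(II)=87: (4.2·87)/(10 − 0.058·87) = 182700/2477 ≈ 73.759
Max retention: S = 1000/(182700/2477) − 10 = 6500/1827 in (≈ 3.558 in)
Ia = 0.2S: 0.2·3.558 = 0.712 in (exactly 1300/1827)

S = 6500/1827 in ≈ 3.558 in; Ia = 1300/1827 in ≈ 0.712 in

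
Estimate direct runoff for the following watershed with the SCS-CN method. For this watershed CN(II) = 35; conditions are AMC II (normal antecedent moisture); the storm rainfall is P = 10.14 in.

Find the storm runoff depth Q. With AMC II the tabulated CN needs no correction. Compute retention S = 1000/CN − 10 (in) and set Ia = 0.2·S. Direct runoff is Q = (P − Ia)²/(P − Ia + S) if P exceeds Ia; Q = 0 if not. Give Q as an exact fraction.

Q = 389077/235550 in ≈ 1.652 in

CN(II) = 35; AMC II needs no correction.
Max retention: S = 1000/35 − 10 = 130/7 in (≈ 18.571 in)
Ia = 0.2·(130/7) = 26/7 in ≈ 3.714 in
P − Ia = 10.140 − 3.714 = 2249/350 ≈ 6.426 in (> 0, runoff occurs)
Q: (2249/350)² ÷ (8749/350) = 389077/235550 in (≈ 1.652 in)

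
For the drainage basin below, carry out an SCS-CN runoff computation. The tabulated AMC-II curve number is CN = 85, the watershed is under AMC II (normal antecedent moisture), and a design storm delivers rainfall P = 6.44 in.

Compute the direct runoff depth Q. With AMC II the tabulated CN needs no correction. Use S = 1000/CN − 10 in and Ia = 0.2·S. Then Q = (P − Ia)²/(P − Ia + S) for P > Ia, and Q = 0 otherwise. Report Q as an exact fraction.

Q = 6692569/1418225 in ≈ 4.719 in

AMC II — tabulated CN = 85 applies directly.
Max retention: S = 1000/85 − 10 = 30/17 in (≈ 1.765 in)
Ia = 0.2S: 0.2·1.765 = 0.353 in (exactly 6/17)
Excess rainfall: 6.440 − 0.353 = 6.087 in; P > Ia so Q > 0
Q = (2587/425)²/((2587/425) + 30/17) = (6692569/180625)/(3337/425) = 6692569/1418225 in ≈ 4.719 in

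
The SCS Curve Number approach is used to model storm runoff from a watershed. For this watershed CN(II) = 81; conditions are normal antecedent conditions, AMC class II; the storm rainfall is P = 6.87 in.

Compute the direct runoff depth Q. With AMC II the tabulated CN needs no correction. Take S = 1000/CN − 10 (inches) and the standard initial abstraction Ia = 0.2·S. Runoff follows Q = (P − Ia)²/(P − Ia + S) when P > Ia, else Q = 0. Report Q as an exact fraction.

AMC II — tabulated CN = 81 applies directly.
Max retention: S = 1000/81 − 10 = 190/81 in (≈ 2.346 in)
Ia = 0.2·(190/81) = 38/81 in ≈ 0.469 in
Excess rainfall: 6.870 − 0.469 = 6.401 in; P > Ia so Q > 0
Runoff Q = (P−Ia)²/(P−Ia+S) = (6.401)²/(6.401+2.346) = 2688111409/573860700 ≈ 4.684 in

Q = 2688111409/573860700 in ≈ 4.684 in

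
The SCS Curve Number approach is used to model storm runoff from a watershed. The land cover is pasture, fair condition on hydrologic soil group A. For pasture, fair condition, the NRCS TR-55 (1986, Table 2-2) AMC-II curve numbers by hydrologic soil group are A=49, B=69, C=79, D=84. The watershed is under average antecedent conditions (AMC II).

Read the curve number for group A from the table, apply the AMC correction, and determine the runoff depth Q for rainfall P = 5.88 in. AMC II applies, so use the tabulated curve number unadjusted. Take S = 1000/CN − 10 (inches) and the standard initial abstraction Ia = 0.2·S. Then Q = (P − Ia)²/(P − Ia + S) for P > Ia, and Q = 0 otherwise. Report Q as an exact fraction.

NRCS table: pasture, fair condition, soil group A → CN(II) = 49
CN(II) = 49; AMC II needs no correction.
Retention S: 1000/CN − 10 with CN=49.000 → S = 510/49 ≈ 10.408 in
Ia = 0.2·(510/49) = 102/49 in ≈ 2.082 in
Since P=5.880 > Ia=2.082: effective rainfall P−Ia = 4653/1225 in
Q = (4653/1225)²/((4653/1225) + 510/49) = (21650409/1500625)/(17403/1225) = 7216803/7106225 in ≈ 1.016 in

Q = 7216803/7106225 in ≈ 1.016 in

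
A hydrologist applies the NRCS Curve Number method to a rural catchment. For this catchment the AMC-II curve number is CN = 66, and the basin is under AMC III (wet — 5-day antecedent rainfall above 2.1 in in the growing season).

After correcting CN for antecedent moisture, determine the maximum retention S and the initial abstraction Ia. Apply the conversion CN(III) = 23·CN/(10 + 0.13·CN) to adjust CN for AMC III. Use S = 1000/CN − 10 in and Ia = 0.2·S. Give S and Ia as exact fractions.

S = 1700/759 in ≈ 2.240 in; Ia = 340/759 in ≈ 0.448 in

Adjust CN=66 to AMC III: 23·66/(10 + 0.13·66) → 1518 ÷ (929/50) = 75900/929 ≈ 81.701
S = 1000/(75900/929) − 10 = 1700/759 in ≈ 2.240 in
Initial abstraction Ia = S/5 = (1700/759)/5 = 340/759 ≈ 0.448 in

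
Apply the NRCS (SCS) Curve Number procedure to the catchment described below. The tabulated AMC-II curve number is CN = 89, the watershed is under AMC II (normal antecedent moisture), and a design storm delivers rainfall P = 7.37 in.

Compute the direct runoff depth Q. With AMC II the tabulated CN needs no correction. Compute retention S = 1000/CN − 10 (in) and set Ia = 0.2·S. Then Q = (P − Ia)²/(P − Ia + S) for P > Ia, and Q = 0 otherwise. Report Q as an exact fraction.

Q = 365333859/60190700 in ≈ 6.070 in

CN(II) = 89; AMC II needs no correction.
Max retention: S = 1000/89 − 10 = 110/89 in (≈ 1.236 in)
Initial abstraction Ia = S/5 = (110/89)/5 = 22/89 ≈ 0.247 in
Excess rainfall: 7.370 − 0.247 = 7.123 in; P > Ia so Q > 0
Q: (63393/8900)² ÷ (74393/8900) = 365333859/60190700 in (≈ 6.070 in)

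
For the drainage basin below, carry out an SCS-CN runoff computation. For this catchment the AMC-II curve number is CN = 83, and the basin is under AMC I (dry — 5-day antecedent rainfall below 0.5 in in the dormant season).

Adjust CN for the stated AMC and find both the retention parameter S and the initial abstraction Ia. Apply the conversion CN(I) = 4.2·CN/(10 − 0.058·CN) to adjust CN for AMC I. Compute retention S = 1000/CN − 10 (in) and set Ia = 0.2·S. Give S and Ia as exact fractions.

Dry (AMC I): CN(I) = 4.2·83/(10 − 0.058·83) = (1743/5)/(2593/500) = 174300/2593 ≈ 67.219
Max retention: S = 1000/(174300/2593) − 10 = 8500/1743 in (≈ 4.877 in)
Ia = 0.2·(8500/1743) = 1700/1743 in ≈ 0.975 in

S = 8500/1743 in ≈ 4.877 in; Ia = 1700/1743 in ≈ 0.975 in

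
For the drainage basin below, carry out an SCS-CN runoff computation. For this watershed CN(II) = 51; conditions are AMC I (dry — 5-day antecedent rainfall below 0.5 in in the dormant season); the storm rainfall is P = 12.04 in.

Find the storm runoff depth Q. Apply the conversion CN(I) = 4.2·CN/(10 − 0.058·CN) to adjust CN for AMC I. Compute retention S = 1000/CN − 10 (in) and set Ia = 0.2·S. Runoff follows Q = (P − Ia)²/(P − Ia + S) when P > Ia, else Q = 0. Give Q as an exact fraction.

Q = 116467687/63414675 in ≈ 1.837 in

Adjust CN=51 to AMC I: 4.2·51/(10 − 0.058·51) → (1071/5) ÷ (3521/500) = 15300/503 ≈ 30.417
S = 1000/(15300/503) − 10 = 3500/153 in ≈ 22.876 in
Ia = 0.2S: 0.2·22.876 = 4.575 in (exactly 700/153)
Excess rainfall: 12.040 − 4.575 = 7.465 in; P > Ia so Q > 0
Runoff Q = (P−Ia)²/(P−Ia+S) = (7.465)²/(7.465+22.876) = 116467687/63414675 ≈ 1.837 in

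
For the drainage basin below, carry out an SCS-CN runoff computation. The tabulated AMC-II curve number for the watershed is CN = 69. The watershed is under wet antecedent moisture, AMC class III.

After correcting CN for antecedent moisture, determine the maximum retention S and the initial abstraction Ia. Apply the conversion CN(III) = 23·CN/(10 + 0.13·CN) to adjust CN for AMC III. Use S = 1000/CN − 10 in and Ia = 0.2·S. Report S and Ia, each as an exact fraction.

Adjust CN=69 to AMC III: 23·69/(10 + 0.13·69) → 1587 ÷ (1897/100) = 158700/1897 ≈ 83.658
S = 1000/(158700/1897) − 10 = 3100/1587 in ≈ 1.953 in
Ia = 0.2·(3100/1587) = 620/1587 in ≈ 0.391 in

S = 3100/1587 in ≈ 1.953 in; Ia = 620/1587 in ≈ 0.391 in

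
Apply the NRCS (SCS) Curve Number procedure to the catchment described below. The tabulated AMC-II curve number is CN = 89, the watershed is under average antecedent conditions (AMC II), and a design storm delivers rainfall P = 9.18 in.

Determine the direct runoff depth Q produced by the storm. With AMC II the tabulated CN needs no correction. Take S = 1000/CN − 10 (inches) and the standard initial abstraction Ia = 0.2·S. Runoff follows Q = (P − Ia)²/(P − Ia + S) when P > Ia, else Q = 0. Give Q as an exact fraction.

Q = 1580142001/201366950 in ≈ 7.847 in

CN(II) = 89; AMC II needs no correction.
Max retention: S = 1000/89 − 10 = 110/89 in (≈ 1.236 in)
Ia = 0.2·(110/89) = 22/89 in ≈ 0.247 in
P − Ia = 9.180 − 0.247 = 39751/4450 ≈ 8.933 in (> 0, runoff occurs)
Q = (39751/4450)²/((39751/4450) + 110/89) = (1580142001/19802500)/(45251/4450) = 1580142001/201366950 in ≈ 7.847 in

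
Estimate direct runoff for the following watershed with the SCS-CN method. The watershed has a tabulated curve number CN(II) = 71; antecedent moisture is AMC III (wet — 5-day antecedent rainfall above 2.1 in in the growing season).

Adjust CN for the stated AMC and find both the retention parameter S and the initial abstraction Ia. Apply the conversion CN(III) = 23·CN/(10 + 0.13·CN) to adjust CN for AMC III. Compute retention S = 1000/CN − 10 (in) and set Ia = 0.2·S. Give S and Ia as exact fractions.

Wet (AMC III): CN(III) = 23·71/(10 + 0.13·71) = 1633/(1923/100) = 163300/1923 ≈ 84.919
S = 1000/(163300/1923) − 10 = 2900/1633 in ≈ 1.776 in
Ia = 0.2·(2900/1633) = 580/1633 in ≈ 0.355 in

S = 2900/1633 in ≈ 1.776 in; Ia = 580/1633 in ≈ 0.355 in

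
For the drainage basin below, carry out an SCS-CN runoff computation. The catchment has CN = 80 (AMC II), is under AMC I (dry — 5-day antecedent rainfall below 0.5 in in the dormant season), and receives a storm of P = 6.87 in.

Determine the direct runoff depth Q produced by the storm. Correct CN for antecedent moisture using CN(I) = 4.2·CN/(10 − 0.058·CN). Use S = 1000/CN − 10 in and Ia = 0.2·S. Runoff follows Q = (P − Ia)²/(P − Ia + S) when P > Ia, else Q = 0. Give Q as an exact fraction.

Q = 142253329/51296700 in ≈ 2.773 in

Dry (AMC I): CN(I) = 4.2·80/(10 − 0.058·80) = 336/(134/25) = 4200/67 ≈ 62.687
Max retention: S = 1000/(4200/67) − 10 = 125/21 in (≈ 5.952 in)
Ia = 0.2·(125/21) = 25/21 in ≈ 1.190 in
Since P=6.870 > Ia=1.190: effective rainfall P−Ia = 11927/2100 in
Runoff Q = (P−Ia)²/(P−Ia+S) = (5.680)²/(5.680+5.952) = 142253329/51296700 ≈ 2.773 in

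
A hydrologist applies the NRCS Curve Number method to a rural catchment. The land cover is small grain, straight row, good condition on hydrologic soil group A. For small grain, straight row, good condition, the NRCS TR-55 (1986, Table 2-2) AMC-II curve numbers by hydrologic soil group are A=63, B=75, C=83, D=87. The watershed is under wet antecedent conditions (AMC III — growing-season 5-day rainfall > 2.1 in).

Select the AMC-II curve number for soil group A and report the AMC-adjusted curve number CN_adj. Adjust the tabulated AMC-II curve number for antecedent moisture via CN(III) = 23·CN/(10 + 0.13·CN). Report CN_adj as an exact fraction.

CN_adj = 144900/1819 ≈ 79.659

NRCS table: small grain, straight row, good condition, soil group A → CN(II) = 63
Wet (AMC III): CN(III) = 23·63/(10 + 0.13·63) = 1449/(1819/100) = 144900/1819 ≈ 79.659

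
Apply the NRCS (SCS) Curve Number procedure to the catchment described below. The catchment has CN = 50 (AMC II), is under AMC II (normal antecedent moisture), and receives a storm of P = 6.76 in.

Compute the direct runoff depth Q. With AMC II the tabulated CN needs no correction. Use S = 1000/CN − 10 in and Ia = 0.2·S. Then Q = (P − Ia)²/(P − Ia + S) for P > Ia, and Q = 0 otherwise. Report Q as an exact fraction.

Q = 14161/9225 in ≈ 1.535 in

CN(II) = 50; AMC II needs no correction.
S = 1000/50 − 10 = 10 in ≈ 10.000 in
Ia = 0.2S: 0.2·10.000 = 2.000 in (exactly 2)
Since P=6.760 > Ia=2.000: effective rainfall P−Ia = 119/25 in
Q = (119/25)²/((119/25) + 10) = (14161/625)/(369/25) = 14161/9225 in ≈ 1.535 in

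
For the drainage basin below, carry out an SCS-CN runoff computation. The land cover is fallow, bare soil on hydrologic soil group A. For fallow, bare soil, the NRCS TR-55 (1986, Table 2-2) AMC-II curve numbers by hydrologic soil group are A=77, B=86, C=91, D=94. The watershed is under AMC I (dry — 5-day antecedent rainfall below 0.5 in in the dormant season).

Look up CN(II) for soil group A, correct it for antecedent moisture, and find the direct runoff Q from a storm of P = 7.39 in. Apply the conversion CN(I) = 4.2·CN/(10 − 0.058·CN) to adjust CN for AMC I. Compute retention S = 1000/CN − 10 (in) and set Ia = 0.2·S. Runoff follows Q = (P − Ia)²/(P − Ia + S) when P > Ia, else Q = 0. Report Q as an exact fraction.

Q = 931153591369/341989517100 in ≈ 2.723 in

NRCS table: fallow, bare soil, soil group A → CN(II) = 77
Dry (AMC I): CN(I) = 4.2·77/(10 − 0.058·77) = (1617/5)/(2767/500) = 161700/2767 ≈ 58.439
Retention S: 1000/CN − 10 with CN=58.439 → S = 11500/1617 ≈ 7.112 in
Initial abstraction Ia = S/5 = (11500/1617)/5 = 2300/1617 ≈ 1.422 in
Excess rainfall: 7.390 − 1.422 = 5.968 in; P > Ia so Q > 0
Runoff Q = (P−Ia)²/(P−Ia+S) = (5.968)²/(5.968+7.112) = 931153591369/341989517100 ≈ 2.723 in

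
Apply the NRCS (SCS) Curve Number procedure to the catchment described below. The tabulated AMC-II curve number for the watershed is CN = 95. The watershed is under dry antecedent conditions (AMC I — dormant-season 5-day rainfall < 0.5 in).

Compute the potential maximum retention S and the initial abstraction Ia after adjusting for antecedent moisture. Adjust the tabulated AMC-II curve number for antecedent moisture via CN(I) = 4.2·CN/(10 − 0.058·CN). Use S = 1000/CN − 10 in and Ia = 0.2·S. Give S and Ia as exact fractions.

Dry (AMC I): CN(I) = 4.2·95/(10 − 0.058·95) = 399/(449/100) = 39900/449 ≈ 88.864
S = 1000/(39900/449) − 10 = 500/399 in ≈ 1.253 in
Ia = 0.2S: 0.2·1.253 = 0.251 in (exactly 100/399)

S = 500/399 in ≈ 1.253 in; Ia = 100/399 in ≈ 0.251 in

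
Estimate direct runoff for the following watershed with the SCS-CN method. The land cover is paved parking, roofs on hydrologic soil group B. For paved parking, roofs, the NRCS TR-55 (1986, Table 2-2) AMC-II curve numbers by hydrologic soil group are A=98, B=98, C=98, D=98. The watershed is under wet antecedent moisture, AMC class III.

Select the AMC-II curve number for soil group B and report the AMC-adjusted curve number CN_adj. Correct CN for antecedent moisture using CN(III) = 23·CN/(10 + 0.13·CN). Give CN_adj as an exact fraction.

NRCS table: paved parking, roofs, soil group B → CN(II) = 98
Adjust CN=98 to AMC III: 23·98/(10 + 0.13·98) → 2254 ÷ (1137/50) = 112700/1137 ≈ 99.120

CN_adj = 112700/1137 ≈ 99.120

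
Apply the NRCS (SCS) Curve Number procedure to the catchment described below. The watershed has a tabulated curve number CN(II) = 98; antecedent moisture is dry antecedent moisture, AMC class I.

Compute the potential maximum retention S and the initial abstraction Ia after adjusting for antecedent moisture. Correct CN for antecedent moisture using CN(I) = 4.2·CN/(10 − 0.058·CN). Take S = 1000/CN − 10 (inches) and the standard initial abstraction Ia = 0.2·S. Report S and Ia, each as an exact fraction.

S = 500/1029 in ≈ 0.486 in; Ia = 100/1029 in ≈ 0.097 in

CN(I) from CN(II)=98: (4.2·98)/(10 − 0.058·98) = 102900/1079 ≈ 95.366
Retention S: 1000/CN − 10 with CN=95.366 → S = 500/1029 ≈ 0.486 in
Ia = 0.2·(500/1029) = 100/1029 in ≈ 0.097 in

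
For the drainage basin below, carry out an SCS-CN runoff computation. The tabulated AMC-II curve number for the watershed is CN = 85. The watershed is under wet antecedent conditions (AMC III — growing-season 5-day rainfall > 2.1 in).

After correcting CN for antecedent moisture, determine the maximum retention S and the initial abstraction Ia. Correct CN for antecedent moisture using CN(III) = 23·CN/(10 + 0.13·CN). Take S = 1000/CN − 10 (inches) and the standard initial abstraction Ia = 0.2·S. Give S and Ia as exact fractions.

Adjust CN=85 to AMC III: 23·85/(10 + 0.13·85) → 1955 ÷ (421/20) = 39100/421 ≈ 92.874
Retention S: 1000/CN − 10 with CN=92.874 → S = 300/391 ≈ 0.767 in
Ia = 0.2S: 0.2·0.767 = 0.153 in (exactly 60/391)

S = 300/391 in ≈ 0.767 in; Ia = 60/391 in ≈ 0.153 in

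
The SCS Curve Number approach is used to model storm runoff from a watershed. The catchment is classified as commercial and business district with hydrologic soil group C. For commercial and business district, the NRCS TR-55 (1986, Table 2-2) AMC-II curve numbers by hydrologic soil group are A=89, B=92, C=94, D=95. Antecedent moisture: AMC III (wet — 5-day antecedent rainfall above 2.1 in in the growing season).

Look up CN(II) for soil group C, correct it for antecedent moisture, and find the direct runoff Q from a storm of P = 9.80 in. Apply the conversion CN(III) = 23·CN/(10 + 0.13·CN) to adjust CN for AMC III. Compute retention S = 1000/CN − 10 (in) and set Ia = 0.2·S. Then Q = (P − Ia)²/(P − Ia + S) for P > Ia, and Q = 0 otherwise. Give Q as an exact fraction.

NRCS table: commercial and business district, soil group C → CN(II) = 94
CN(III) from CN(II)=94: (23·94)/(10 + 0.13·94) = 108100/1111 ≈ 97.300
Retention S: 1000/CN − 10 with CN=97.300 → S = 300/1081 ≈ 0.278 in
Initial abstraction Ia = S/5 = (300/1081)/5 = 60/1081 ≈ 0.056 in
Since P=9.800 > Ia=0.056: effective rainfall P−Ia = 52669/5405 in
Q: (52669/5405)² ÷ (54169/5405) = 2774023561/292783445 in (≈ 9.475 in)

Q = 2774023561/292783445 in ≈ 9.475 in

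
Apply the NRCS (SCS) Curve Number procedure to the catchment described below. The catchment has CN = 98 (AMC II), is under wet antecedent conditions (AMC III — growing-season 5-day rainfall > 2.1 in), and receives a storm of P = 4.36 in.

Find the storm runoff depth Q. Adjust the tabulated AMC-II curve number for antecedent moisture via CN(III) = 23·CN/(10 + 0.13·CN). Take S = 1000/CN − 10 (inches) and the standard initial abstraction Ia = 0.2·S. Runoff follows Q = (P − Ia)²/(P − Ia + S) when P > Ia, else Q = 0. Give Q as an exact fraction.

Wet (AMC III): CN(III) = 23·98/(10 + 0.13·98) = 2254/(1137/50) = 112700/1137 ≈ 99.120
Max retention: S = 1000/(112700/1137) − 10 = 100/1127 in (≈ 0.089 in)
Ia = 0.2S: 0.2·0.089 = 0.018 in (exactly 20/1127)
Since P=4.360 > Ia=0.018: effective rainfall P−Ia = 122343/28175 in
Q = (122343/28175)²/((122343/28175) + 100/1127) = (14967809649/793830625)/(124843/28175) = 14967809649/3517451525 in ≈ 4.255 in

Q = 14967809649/3517451525 in ≈ 4.255 in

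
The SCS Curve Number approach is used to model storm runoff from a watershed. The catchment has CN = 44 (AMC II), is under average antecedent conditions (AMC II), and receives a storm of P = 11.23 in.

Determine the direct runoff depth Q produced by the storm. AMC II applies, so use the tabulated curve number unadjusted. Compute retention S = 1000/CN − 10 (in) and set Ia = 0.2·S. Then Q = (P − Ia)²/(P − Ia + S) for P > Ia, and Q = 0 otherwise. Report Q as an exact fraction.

Q = 91259809/25908300 in ≈ 3.522 in

CN(II) = 44; AMC II needs no correction.
Max retention: S = 1000/44 − 10 = 140/11 in (≈ 12.727 in)
Ia = 0.2S: 0.2·12.727 = 2.545 in (exactly 28/11)
P − Ia = 11.230 − 2.545 = 9553/1100 ≈ 8.685 in (> 0, runoff occurs)
Runoff Q = (P−Ia)²/(P−Ia+S) = (8.685)²/(8.685+12.727) = 91259809/25908300 ≈ 3.522 in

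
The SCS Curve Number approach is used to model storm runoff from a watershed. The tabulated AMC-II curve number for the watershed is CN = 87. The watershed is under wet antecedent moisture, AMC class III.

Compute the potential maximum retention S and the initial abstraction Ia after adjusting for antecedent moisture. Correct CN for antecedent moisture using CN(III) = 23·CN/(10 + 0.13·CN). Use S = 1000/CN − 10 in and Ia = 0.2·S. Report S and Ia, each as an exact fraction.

Wet (AMC III): CN(III) = 23·87/(10 + 0.13·87) = 2001/(2131/100) = 200100/2131 ≈ 93.900
Max retention: S = 1000/(200100/2131) − 10 = 1300/2001 in (≈ 0.650 in)
Ia = 0.2·(1300/2001) = 260/2001 in ≈ 0.130 in

S = 1300/2001 in ≈ 0.650 in; Ia = 260/2001 in ≈ 0.130 in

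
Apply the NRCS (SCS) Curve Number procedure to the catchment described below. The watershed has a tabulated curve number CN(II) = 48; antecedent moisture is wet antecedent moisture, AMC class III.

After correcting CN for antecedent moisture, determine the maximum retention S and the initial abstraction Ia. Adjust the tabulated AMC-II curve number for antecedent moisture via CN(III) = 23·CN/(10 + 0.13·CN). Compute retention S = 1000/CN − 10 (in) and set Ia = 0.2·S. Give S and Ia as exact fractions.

S = 325/69 in ≈ 4.710 in; Ia = 65/69 in ≈ 0.942 in

Adjust CN=48 to AMC III: 23·48/(10 + 0.13·48) → 1104 ÷ (406/25) = 13800/203 ≈ 67.980
S = 1000/(13800/203) − 10 = 325/69 in ≈ 4.710 in
Ia = 0.2S: 0.2·4.710 = 0.942 in (exactly 65/69)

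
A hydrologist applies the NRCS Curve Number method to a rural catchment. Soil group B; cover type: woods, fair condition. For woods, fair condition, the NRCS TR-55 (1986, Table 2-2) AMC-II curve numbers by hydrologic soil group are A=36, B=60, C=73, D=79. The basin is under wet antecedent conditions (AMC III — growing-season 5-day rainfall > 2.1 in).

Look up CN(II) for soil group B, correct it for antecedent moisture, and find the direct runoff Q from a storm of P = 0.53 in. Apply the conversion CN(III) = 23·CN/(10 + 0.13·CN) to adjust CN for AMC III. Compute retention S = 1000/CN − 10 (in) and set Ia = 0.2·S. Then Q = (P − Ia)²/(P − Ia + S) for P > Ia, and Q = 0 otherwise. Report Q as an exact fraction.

NRCS table: woods, fair condition, soil group B → CN(II) = 60
Adjust CN=60 to AMC III: 23·60/(10 + 0.13·60) → 1380 ÷ (89/5) = 6900/89 ≈ 77.528
Max retention: S = 1000/(6900/89) − 10 = 200/69 in (≈ 2.899 in)
Ia = 0.2S: 0.2·2.899 = 0.580 in (exactly 40/69)
P = 0.530 ≤ Ia = 0.580 in: entire storm abstracted, Q = 0.

Q = 0 in ≈ 0.000 in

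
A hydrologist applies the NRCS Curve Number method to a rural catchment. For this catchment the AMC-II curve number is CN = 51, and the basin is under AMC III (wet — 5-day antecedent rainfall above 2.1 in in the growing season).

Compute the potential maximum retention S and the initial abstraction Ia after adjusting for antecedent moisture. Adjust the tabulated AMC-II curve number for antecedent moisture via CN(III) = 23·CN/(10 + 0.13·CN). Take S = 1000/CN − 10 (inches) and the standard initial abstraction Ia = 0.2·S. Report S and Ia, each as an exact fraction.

S = 4900/1173 in ≈ 4.177 in; Ia = 980/1173 in ≈ 0.835 in

CN(III) from CN(II)=51: (23·51)/(10 + 0.13·51) = 117300/1663 ≈ 70.535
Max retention: S = 1000/(117300/1663) − 10 = 4900/1173 in (≈ 4.177 in)
Initial abstraction Ia = S/5 = (4900/1173)/5 = 980/1173 ≈ 0.835 in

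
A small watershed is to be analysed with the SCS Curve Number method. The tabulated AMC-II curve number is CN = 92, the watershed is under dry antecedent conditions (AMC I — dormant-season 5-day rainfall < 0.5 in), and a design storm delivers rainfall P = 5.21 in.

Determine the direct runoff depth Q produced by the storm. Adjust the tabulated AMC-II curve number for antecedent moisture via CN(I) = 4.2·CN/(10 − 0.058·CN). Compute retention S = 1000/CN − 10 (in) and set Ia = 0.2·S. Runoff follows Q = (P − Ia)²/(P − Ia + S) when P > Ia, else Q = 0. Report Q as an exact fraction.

Q = 53658479449/16018356900 in ≈ 3.350 in

Dry (AMC I): CN(I) = 4.2·92/(10 − 0.058·92) = (1932/5)/(583/125) = 48300/583 ≈ 82.847
Max retention: S = 1000/(48300/583) − 10 = 1000/483 in (≈ 2.070 in)
Initial abstraction Ia = S/5 = (1000/483)/5 = 200/483 ≈ 0.414 in
P − Ia = 5.210 − 0.414 = 231643/48300 ≈ 4.796 in (> 0, runoff occurs)
Q = (231643/48300)²/((231643/48300) + 1000/483) = (53658479449/2332890000)/(331643/48300) = 53658479449/16018356900 in ≈ 3.350 in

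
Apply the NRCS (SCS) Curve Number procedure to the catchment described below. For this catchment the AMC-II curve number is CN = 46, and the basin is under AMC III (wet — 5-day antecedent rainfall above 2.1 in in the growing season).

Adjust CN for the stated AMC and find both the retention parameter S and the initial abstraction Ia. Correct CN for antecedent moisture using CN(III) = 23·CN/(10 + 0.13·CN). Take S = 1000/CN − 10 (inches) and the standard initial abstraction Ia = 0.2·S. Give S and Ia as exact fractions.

S = 2700/529 in ≈ 5.104 in; Ia = 540/529 in ≈ 1.021 in

Adjust CN=46 to AMC III: 23·46/(10 + 0.13·46) → 1058 ÷ (799/50) = 52900/799 ≈ 66.208
Max retention: S = 1000/(52900/799) − 10 = 2700/529 in (≈ 5.104 in)
Ia = 0.2·(2700/529) = 540/529 in ≈ 1.021 in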